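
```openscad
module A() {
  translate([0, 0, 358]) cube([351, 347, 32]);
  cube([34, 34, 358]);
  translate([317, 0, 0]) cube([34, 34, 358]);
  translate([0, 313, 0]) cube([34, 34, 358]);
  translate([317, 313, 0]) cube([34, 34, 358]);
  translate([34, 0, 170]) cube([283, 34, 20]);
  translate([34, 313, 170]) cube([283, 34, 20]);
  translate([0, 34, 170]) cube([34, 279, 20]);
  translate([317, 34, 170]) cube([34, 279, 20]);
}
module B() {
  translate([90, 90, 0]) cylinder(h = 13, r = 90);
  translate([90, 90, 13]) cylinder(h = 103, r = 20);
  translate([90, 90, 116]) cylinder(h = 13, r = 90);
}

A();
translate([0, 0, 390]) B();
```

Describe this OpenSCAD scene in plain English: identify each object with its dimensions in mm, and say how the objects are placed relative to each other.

A is a four-legged stool. The seat is a 351×347×32 mm slab whose top surface is at z = 390 mm; four square legs, each 34×34 mm in cross-section, run from the floor (z = 0) to the underside of the seat, each flush with a corner of the seat. Four stretchers, 34 mm wide and 20 mm tall, connect adjacent legs with their undersides at z = 170 mm, each running between the inner faces of the legs it joins and aligned with the legs' outer faces on the other axis.

B is a spool: two coaxial disc flanges of radius 90 mm and thickness 13 mm, joined by a core cylinder of radius 20 mm and height 103 mm. The lower flange rests on z = 0 and the three cylinders share a vertical axis.

The spool is on top of the stool.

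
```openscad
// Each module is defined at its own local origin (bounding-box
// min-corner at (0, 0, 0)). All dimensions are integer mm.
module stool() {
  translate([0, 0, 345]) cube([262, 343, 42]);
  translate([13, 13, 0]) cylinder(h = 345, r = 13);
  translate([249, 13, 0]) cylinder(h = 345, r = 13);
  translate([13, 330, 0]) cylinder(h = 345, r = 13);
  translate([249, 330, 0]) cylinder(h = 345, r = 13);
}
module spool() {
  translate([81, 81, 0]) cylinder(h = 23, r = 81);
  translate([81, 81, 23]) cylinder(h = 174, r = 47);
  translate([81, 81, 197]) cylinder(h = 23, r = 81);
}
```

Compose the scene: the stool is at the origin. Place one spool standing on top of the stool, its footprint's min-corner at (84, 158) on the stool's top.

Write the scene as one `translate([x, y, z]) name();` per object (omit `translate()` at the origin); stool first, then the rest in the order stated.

stool();
translate([84, 158, 387]) spool();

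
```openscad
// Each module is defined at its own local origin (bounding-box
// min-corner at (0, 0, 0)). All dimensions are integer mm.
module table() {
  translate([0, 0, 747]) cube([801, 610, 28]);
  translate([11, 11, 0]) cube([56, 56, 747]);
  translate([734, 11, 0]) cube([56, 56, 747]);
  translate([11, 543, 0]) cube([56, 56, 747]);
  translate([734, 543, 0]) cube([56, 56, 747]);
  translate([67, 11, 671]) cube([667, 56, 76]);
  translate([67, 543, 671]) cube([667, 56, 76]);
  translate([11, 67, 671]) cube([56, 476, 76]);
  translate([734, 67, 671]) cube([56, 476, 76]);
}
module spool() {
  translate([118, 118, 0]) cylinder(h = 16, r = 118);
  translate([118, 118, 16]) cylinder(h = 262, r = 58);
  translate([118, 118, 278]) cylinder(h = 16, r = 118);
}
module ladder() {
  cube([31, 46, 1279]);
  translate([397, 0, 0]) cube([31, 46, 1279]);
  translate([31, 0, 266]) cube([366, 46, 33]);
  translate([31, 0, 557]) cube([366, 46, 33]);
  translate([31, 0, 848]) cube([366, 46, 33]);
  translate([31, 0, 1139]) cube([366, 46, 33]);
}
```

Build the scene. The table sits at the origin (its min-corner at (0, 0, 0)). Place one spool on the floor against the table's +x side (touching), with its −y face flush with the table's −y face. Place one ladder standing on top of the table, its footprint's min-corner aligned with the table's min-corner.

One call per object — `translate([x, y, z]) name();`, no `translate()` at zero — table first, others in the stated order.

table();
translate([801, 0, 0]) spool();
translate([0, 0, 775]) ladder();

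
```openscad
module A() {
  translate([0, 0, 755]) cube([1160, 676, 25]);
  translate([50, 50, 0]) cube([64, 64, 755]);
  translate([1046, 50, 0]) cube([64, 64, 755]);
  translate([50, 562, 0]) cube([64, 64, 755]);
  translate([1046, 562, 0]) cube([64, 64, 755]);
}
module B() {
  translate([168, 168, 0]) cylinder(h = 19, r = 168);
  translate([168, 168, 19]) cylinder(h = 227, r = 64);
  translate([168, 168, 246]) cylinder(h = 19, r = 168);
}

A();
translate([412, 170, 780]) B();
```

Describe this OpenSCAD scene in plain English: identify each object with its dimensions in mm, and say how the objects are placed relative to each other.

A is a table: top 1160 mm (x) × 676 mm (y), 25 mm thick, upper face at z = 780 mm, on four 64×64 mm square legs, each inset 50 mm from the nearest pair of top edges, running from z = 0 to the bottom of the top.

B is a spool: two coaxial disc flanges of radius 168 mm and thickness 19 mm, joined by a core cylinder of radius 64 mm and height 227 mm. The lower flange rests on z = 0 and the three cylinders share a vertical axis.

The spool is on top of the table, centred.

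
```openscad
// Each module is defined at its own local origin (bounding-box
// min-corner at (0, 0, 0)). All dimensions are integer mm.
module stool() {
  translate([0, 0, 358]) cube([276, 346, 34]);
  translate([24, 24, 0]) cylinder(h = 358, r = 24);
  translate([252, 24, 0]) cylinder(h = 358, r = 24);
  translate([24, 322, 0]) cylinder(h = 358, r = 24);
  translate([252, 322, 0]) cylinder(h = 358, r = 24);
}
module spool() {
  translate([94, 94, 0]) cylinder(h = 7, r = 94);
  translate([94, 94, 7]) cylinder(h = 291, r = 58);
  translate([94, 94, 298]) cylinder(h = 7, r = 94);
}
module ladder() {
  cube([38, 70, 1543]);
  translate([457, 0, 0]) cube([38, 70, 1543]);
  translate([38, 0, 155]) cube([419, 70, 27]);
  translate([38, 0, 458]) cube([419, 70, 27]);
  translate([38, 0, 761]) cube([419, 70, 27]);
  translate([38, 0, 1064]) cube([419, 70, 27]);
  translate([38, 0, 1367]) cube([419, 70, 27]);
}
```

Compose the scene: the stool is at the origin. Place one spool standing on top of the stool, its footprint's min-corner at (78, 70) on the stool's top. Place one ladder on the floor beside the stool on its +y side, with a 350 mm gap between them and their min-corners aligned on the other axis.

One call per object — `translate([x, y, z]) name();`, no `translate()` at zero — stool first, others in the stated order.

stool();
translate([78, 70, 392]) spool();
translate([0, 696, 0]) ladder();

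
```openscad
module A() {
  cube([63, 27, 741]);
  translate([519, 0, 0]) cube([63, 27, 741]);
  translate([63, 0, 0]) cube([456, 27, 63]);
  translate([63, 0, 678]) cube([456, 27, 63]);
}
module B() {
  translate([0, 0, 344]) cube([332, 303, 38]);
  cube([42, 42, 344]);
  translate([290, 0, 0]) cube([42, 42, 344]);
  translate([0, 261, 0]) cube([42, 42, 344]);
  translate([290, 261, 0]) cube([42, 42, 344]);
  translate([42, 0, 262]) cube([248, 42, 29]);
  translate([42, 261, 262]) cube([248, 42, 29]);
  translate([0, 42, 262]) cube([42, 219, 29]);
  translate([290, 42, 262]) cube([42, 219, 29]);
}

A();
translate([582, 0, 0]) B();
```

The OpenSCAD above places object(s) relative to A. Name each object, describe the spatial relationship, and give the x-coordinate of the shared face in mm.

The picture frame's +x face and the stool's −x face are both at x = 582 mm.

A is a picture frame. B is a stool. The stool is against the picture frame's +x side, with their −y faces flush. The x-coordinate of the shared face is 582 mm.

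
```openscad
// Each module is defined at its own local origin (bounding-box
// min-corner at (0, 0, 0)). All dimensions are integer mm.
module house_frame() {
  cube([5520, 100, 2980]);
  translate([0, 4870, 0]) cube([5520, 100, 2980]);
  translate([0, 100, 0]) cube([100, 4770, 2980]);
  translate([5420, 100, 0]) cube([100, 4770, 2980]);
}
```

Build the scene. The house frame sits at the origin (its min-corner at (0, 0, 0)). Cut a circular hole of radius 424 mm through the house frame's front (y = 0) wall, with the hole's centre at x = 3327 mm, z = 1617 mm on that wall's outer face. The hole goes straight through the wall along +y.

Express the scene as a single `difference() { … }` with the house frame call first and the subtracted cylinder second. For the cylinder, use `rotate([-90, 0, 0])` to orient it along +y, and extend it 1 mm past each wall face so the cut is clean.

difference() {
  house_frame();
  translate([3327, -1, 1617]) rotate([-90, 0, 0]) cylinder(h = 102, r = 424);
}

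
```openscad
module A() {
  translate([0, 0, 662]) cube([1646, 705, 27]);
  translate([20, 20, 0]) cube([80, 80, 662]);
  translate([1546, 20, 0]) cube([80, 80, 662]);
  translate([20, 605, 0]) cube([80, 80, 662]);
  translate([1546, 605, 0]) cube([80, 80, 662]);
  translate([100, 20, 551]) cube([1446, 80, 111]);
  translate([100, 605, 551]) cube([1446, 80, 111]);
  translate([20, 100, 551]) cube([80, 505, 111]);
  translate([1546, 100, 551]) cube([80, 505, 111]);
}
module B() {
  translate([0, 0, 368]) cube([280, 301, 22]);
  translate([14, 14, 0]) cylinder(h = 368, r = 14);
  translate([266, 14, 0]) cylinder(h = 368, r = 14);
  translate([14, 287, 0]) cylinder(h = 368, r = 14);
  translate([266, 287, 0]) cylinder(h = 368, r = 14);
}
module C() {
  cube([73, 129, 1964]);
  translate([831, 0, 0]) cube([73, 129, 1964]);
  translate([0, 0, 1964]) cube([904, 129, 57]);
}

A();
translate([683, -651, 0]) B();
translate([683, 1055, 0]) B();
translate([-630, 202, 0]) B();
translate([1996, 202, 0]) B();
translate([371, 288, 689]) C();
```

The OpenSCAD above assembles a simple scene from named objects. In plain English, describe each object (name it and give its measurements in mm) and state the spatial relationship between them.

A is a table: top 1646 mm (x) × 705 mm (y), 27 mm thick, upper face at z = 689 mm, on four 80×80 mm square legs, each inset 20 mm from the nearest pair of top edges, running from z = 0 to the bottom of the top. Four apron rails, 80 mm thick and 111 mm tall, run between adjacent legs with their top edges flush with the underside of the top and their outer faces flush with the legs' outer faces.

B is a four-legged stool. The seat is a 280×301×22 mm slab whose top surface is at z = 390 mm; four round legs, each 28 mm in diameter, run from the floor (z = 0) to the underside of the seat, each leg's axis is inset half a diameter from the nearest pair of seat edges (so the leg's bounding box is flush with the corner).

C is a door frame. The clear opening is 758 mm wide and 1964 mm high. Two 73 mm wide jambs, 129 mm deep, stand either side of the opening from the floor to the top of the opening. A 57 mm thick head sits across the top of both jambs, spanning the full outside width of the frame.

Four stools sit around the table at the −y, +y, −x, +x sides. The door frame is on top of the table, centred.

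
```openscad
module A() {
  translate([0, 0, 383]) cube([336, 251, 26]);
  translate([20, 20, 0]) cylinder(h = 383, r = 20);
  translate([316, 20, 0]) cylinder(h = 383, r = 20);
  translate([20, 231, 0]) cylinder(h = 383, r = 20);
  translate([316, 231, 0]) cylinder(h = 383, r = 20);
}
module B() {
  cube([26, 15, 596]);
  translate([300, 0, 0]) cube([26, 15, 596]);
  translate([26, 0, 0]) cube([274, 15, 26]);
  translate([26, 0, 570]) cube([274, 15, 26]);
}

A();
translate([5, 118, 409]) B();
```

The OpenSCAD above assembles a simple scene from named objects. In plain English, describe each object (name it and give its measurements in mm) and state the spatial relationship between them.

A is a four-legged stool. The seat is a 336×251×26 mm slab whose top surface is at z = 409 mm; four round legs, each 40 mm in diameter, run from the floor (z = 0) to the underside of the seat, each leg's axis is inset half a diameter from the nearest pair of seat edges (so the leg's bounding box is flush with the corner).

B is a rectangular picture frame lying in the x–z plane (depth along y). The opening is 274 mm wide (x) by 544 mm tall (z), surrounded by a border 26 mm wide on all four sides. The frame is 15 mm deep and is made of two full-height vertical stiles with two horizontal rails fitted between them.

The picture frame is on top of the stool, centred.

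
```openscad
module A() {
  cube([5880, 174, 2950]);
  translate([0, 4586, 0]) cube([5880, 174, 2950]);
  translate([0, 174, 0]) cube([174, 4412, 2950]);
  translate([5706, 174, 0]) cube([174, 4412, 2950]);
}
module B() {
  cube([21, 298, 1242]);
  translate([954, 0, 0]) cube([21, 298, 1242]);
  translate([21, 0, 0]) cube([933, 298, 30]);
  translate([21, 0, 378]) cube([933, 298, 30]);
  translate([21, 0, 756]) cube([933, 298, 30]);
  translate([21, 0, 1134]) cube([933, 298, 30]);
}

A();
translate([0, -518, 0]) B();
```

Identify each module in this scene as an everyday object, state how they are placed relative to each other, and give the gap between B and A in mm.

The bookshelf's nearest face is 220 mm from the house frame's −y face.

A is a house frame. B is a bookshelf. The bookshelf is on the floor beside the house frame on its −y side. The gap between the bookshelf and the house frame is 220 mm.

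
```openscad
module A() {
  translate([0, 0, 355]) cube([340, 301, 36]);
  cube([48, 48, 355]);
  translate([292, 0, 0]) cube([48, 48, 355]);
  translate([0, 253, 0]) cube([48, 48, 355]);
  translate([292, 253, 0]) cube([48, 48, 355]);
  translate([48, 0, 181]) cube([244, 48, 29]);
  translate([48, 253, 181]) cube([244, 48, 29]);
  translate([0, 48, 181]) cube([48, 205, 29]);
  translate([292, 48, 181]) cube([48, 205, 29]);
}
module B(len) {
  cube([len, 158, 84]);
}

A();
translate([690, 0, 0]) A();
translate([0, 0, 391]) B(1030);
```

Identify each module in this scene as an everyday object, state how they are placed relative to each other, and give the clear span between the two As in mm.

A is a stool. B is a beam. A beam spans the tops of two stools. The clear span between the two stools is 350 mm.

Second stool starts at x = 690; first ends at x = 340; clear span = 690 − 340 = 350 mm.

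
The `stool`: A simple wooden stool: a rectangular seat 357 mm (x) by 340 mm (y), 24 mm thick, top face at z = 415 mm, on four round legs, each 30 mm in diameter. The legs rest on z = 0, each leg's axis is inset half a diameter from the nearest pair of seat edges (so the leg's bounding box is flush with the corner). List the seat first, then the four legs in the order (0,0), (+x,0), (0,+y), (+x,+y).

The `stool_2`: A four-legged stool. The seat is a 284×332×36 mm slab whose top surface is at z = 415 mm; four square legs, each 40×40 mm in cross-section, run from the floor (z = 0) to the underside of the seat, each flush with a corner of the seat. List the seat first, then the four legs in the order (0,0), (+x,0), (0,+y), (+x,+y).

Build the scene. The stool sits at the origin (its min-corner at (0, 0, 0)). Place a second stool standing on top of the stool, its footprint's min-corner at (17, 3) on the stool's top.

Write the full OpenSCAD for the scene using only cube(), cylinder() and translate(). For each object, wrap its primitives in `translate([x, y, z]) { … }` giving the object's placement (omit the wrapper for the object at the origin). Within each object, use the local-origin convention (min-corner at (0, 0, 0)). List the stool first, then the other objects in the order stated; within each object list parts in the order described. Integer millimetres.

translate([0, 0, 391]) cube([357, 340, 24]);
translate([15, 15, 0]) cylinder(h = 391, r = 15);
translate([342, 15, 0]) cylinder(h = 391, r = 15);
translate([15, 325, 0]) cylinder(h = 391, r = 15);
translate([342, 325, 0]) cylinder(h = 391, r = 15);
translate([17, 3, 415]) {
  translate([0, 0, 379]) cube([284, 332, 36]);
  cube([40, 40, 379]);
  translate([244, 0, 0]) cube([40, 40, 379]);
  translate([0, 292, 0]) cube([40, 40, 379]);
  translate([244, 292, 0]) cube([40, 40, 379]);
}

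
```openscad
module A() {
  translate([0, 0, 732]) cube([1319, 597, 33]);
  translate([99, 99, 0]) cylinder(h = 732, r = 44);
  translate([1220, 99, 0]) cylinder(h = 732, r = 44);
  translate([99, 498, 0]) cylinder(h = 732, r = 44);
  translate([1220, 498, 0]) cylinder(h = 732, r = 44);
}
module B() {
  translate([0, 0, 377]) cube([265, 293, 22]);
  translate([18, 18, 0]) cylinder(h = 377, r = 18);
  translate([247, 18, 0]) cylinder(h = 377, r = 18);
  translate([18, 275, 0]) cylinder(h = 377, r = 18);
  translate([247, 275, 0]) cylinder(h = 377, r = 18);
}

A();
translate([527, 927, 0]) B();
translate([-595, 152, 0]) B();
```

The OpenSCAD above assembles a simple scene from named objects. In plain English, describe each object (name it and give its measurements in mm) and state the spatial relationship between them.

A is a table with a 1319×597 mm rectangular top, 33 mm thick, top surface at z = 765 mm, supported by four round legs of 88 mm diameter, each leg's bounding box inset 55 mm from the nearest pair of top edges, running from the floor.

B is a four-legged stool. The seat is 265×293 mm, 22 mm thick, top at z = 399 mm. It stands on four round legs, each 36 mm in diameter, from z = 0 to the seat underside, each leg's axis is inset half a diameter from the nearest pair of seat edges (so the leg's bounding box is flush with the corner).

Two stools sit around the table at the +y, −x sides.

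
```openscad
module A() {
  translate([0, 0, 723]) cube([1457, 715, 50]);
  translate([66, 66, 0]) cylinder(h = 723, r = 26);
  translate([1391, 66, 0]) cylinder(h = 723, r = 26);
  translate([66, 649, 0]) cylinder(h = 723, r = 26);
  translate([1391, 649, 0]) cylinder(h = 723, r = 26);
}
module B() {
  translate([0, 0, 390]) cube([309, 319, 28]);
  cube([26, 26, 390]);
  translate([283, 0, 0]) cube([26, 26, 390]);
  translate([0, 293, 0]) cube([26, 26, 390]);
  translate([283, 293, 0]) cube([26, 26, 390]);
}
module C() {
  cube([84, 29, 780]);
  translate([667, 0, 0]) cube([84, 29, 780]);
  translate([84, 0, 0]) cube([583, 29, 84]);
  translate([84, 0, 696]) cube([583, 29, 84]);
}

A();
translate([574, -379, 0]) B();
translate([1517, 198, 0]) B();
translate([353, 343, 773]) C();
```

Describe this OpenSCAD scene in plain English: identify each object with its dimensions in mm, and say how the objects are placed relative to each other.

A is a table with a 1457×715 mm rectangular top, 50 mm thick, top surface at z = 773 mm, supported by four round legs of 52 mm diameter, each leg's bounding box inset 40 mm from the nearest pair of top edges, running from the floor.

B is a four-legged stool. The seat is 309×319 mm, 28 mm thick, top at z = 418 mm. It stands on four square legs, each 26×26 mm in cross-section, from z = 0 to the seat underside, each flush with a corner of the seat.

C is a rectangular picture frame lying in the x–z plane (depth along y). The opening is 583 mm wide (x) by 612 mm tall (z), surrounded by a border 84 mm wide on all four sides. The frame is 29 mm deep and is made of two full-height vertical stiles with two horizontal rails fitted between them.

Two stools sit around the table at the −y, +x sides. The picture frame is on top of the table, centred.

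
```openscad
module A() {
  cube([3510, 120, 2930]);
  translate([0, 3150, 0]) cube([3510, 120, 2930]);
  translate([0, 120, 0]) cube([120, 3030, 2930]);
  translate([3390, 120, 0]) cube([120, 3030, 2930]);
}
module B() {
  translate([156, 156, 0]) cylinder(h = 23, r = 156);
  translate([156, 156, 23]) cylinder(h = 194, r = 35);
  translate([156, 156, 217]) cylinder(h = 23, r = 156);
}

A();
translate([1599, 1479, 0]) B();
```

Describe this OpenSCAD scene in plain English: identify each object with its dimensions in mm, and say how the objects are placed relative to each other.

A is a box-shaped house frame (walls only): outside footprint 3510×3270 mm, wall height 2930 mm, wall thickness 120 mm. The two y-facing walls run the full x-width; the two x-facing walls fit between the inner faces of the y-facing walls.

B is a spool: two coaxial disc flanges of radius 156 mm and thickness 23 mm, joined by a core cylinder of radius 35 mm and height 194 mm. The lower flange rests on z = 0 and the three cylinders share a vertical axis.

The spool sits inside the house frame, centred.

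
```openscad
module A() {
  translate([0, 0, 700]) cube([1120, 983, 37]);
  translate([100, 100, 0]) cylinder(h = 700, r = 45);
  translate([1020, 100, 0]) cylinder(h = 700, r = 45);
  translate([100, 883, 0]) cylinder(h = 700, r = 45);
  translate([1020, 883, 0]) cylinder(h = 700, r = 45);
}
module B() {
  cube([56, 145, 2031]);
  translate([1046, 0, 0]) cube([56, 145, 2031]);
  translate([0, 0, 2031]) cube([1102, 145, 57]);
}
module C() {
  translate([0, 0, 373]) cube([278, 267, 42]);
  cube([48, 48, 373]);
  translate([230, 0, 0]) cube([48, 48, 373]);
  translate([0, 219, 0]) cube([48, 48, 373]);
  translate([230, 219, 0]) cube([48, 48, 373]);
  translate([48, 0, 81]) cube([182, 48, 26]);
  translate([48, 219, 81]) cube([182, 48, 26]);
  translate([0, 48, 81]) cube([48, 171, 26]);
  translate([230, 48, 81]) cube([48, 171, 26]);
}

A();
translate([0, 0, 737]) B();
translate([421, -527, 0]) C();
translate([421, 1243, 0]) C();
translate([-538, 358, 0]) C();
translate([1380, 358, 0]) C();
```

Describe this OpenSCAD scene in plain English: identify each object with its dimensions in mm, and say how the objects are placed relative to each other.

A is a rectangular dining table. The top is 1120×983×37 mm with its upper surface at z = 737 mm. It stands on four round legs of 90 mm diameter, each leg's bounding box inset 55 mm from the nearest pair of top edges, running from the floor to the underside of the top.

B is a rectangular door frame: two vertical jambs of 56×145 mm section, 2031 mm tall, with a clear opening 990 mm wide between their inner faces. A header 57 mm tall and 145 mm deep lies on top of the jambs and spans the full outside width.

C is a four-legged stool. The seat is a 278×267×42 mm slab whose top surface is at z = 415 mm; four square legs, each 48×48 mm in cross-section, run from the floor (z = 0) to the underside of the seat, each flush with a corner of the seat. Four stretchers, 48 mm wide and 26 mm tall, connect adjacent legs with their undersides at z = 81 mm, each running between the inner faces of the legs it joins and aligned with the legs' outer faces on the other axis.

The door frame is on top of the table. Four stools sit around the table at the −y, +y, −x, +x sides.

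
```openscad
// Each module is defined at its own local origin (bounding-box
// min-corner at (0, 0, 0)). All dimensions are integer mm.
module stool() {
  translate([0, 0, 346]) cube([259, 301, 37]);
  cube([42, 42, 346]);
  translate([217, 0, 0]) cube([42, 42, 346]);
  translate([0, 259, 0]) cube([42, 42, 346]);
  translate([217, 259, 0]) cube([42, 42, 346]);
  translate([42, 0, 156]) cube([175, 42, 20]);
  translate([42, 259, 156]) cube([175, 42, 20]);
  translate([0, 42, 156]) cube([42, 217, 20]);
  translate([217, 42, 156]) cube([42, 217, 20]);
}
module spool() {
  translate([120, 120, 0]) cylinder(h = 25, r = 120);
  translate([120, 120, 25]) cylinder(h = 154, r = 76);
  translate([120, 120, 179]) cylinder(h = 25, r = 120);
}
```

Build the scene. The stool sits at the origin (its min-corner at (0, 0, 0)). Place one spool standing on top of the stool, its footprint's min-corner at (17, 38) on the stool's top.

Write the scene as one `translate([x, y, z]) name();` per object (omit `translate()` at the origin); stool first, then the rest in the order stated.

stool();
translate([17, 38, 383]) spool();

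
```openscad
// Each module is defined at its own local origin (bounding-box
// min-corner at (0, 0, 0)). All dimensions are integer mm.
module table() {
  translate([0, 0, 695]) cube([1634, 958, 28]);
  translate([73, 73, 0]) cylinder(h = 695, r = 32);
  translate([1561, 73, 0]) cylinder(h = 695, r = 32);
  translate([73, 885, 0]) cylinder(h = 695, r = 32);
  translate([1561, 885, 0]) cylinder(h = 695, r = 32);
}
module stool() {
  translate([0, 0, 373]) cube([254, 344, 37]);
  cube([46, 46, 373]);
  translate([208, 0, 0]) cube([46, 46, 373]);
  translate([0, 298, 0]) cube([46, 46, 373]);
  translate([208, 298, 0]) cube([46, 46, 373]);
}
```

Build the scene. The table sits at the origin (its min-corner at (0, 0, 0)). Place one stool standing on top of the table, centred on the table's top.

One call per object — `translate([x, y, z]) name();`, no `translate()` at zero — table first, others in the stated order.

table();
translate([690, 307, 723]) stool();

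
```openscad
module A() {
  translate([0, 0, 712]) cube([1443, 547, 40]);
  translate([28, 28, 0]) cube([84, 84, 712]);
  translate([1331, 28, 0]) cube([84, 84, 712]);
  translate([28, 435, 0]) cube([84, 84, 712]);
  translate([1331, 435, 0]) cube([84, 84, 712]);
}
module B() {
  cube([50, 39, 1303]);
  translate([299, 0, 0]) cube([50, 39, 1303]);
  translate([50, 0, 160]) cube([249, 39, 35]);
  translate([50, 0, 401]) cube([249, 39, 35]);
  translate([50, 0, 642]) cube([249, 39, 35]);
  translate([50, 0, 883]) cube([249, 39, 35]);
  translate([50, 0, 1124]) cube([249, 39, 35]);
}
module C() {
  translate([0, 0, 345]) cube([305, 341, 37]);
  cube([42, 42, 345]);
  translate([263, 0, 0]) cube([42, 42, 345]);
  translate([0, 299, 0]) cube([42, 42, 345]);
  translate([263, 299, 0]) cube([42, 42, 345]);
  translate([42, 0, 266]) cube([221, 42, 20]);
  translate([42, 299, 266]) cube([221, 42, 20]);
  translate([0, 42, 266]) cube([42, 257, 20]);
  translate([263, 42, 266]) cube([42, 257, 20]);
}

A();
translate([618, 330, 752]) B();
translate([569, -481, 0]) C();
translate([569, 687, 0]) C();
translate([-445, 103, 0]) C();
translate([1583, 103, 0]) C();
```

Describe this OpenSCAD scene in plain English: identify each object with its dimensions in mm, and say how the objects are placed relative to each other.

A is a table with a 1443×547 mm rectangular top, 40 mm thick, top surface at z = 752 mm, supported by four 84×84 mm square legs, each inset 28 mm from the nearest pair of top edges, running from the floor.

B is a straight ladder. Two 50×39 mm vertical rails, 1303 mm tall, stand 349 mm apart (outside-to-outside) with their front faces coplanar on the −y side. 5 rungs, each 39 mm deep and 35 mm tall, span between the inner faces of the rails, front faces flush with the rails. The lowest rung's underside is at z = 160 mm and rungs are spaced 241 mm apart (underside to underside).

C is a four-legged stool. The seat is 305×341 mm, 37 mm thick, top at z = 382 mm. It stands on four square legs, each 42×42 mm in cross-section, from z = 0 to the seat underside, each flush with a corner of the seat. Four stretchers, 42 mm wide and 20 mm tall, connect adjacent legs with their undersides at z = 266 mm, each running between the inner faces of the legs it joins and aligned with the legs' outer faces on the other axis.

The ladder is on top of the table. Four stools sit around the table at the −y, +y, −x, +x sides.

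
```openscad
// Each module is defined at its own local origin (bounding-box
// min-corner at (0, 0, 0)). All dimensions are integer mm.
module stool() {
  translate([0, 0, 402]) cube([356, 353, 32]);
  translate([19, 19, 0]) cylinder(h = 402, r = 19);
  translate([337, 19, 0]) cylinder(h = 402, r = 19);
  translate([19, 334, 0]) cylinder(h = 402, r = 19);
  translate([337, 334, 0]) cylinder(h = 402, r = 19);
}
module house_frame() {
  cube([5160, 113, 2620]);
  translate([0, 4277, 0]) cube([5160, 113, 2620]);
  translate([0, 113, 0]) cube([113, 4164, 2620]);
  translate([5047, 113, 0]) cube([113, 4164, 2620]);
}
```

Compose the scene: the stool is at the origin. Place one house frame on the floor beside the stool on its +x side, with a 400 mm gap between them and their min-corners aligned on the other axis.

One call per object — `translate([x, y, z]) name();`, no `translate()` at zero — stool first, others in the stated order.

stool();
translate([756, 0, 0]) house_frame();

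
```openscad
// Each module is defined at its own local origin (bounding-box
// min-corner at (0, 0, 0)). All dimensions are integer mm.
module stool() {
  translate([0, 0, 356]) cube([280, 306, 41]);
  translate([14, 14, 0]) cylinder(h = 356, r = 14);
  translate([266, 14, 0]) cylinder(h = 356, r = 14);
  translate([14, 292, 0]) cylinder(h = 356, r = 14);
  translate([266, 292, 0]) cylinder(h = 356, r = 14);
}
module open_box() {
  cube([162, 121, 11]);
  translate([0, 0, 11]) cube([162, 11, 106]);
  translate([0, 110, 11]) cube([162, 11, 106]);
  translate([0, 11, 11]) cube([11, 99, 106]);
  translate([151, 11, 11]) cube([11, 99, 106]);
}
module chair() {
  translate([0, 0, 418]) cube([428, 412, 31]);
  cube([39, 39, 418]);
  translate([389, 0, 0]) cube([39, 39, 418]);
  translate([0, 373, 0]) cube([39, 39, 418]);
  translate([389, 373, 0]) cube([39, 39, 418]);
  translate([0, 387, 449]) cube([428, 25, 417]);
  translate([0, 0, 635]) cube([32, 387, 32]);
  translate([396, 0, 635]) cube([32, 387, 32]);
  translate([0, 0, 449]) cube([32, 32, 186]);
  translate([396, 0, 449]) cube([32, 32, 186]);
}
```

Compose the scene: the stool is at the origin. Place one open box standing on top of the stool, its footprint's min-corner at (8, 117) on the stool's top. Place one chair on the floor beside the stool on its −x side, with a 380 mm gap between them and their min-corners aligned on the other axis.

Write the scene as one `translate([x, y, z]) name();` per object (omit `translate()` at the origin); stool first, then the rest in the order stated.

stool();
translate([8, 117, 397]) open_box();
translate([-808, 0, 0]) chair();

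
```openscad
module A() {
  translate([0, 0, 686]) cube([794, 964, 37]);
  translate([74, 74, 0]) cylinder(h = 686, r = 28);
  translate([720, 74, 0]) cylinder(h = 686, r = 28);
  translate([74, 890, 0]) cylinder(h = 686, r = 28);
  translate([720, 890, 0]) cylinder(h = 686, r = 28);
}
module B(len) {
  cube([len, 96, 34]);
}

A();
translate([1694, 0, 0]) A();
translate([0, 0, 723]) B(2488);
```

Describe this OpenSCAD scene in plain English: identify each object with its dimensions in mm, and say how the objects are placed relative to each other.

A is a rectangular dining table. The top is 794×964×37 mm with its upper surface at z = 723 mm. It stands on four round legs of 56 mm diameter, each leg's bounding box inset 46 mm from the nearest pair of top edges, running from the floor to the underside of the top.

B is a rectangular beam 2488 mm long (x), 96 mm deep (y), 34 mm thick (z).

The beam spans the tops of two tables placed 900 mm apart, resting at z = 723 mm.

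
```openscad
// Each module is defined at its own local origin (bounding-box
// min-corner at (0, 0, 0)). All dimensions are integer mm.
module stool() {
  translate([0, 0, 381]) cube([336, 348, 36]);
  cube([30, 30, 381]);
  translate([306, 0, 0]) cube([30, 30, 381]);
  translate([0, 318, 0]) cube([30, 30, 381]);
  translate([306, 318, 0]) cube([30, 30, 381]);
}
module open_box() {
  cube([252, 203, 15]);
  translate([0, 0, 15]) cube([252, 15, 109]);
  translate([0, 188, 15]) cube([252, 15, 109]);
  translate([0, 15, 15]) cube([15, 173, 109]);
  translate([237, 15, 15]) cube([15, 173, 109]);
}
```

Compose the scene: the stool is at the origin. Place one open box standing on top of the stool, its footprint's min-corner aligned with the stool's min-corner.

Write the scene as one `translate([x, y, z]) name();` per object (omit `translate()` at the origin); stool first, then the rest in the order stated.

stool();
translate([0, 0, 417]) open_box();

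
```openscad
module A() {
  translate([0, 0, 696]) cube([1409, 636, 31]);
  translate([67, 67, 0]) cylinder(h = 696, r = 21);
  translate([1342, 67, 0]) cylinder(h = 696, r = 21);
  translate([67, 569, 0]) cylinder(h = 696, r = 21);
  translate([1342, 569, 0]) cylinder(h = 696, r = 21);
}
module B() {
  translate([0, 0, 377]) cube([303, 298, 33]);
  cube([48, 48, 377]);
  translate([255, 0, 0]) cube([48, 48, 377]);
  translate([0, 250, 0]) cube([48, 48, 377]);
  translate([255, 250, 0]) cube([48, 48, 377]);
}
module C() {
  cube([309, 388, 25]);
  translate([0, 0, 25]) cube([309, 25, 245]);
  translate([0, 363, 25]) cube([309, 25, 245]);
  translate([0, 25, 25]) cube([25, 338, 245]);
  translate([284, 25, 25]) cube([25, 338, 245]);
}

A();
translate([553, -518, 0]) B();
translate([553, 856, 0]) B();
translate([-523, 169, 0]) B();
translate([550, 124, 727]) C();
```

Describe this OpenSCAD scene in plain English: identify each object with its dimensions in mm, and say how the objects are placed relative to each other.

A is a rectangular dining table. The top is 1409×636×31 mm with its upper surface at z = 727 mm. It stands on four round legs of 42 mm diameter, each leg's bounding box inset 46 mm from the nearest pair of top edges, running from the floor to the underside of the top.

B is a four-legged stool. The seat is 303×298 mm, 33 mm thick, top at z = 410 mm. It stands on four square legs, each 48×48 mm in cross-section, from z = 0 to the seat underside, each flush with a corner of the seat.

C is an open-topped rectangular box: outside dimensions 309×388×270 mm, with a uniform wall and base thickness of 25 mm. The base is a full 309×388 slab on the floor; four walls sit on top of the base. The front and back walls (the −y and +y sides) span the full width; the two side walls fit between them.

Three stools sit around the table at the −y, +y, −x sides. The open box is on top of the table, centred.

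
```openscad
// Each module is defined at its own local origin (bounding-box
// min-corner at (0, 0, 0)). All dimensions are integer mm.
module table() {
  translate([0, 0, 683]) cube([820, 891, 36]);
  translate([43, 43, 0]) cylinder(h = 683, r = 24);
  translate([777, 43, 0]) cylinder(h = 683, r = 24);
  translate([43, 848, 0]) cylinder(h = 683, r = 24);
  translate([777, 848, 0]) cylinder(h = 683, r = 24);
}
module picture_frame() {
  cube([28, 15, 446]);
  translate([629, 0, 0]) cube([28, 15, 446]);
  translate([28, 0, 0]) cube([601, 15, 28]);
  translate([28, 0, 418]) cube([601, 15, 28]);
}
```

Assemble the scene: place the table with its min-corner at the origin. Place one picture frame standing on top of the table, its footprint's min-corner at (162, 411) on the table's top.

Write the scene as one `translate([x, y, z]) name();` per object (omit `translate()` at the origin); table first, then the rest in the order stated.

table();
translate([162, 411, 719]) picture_frame();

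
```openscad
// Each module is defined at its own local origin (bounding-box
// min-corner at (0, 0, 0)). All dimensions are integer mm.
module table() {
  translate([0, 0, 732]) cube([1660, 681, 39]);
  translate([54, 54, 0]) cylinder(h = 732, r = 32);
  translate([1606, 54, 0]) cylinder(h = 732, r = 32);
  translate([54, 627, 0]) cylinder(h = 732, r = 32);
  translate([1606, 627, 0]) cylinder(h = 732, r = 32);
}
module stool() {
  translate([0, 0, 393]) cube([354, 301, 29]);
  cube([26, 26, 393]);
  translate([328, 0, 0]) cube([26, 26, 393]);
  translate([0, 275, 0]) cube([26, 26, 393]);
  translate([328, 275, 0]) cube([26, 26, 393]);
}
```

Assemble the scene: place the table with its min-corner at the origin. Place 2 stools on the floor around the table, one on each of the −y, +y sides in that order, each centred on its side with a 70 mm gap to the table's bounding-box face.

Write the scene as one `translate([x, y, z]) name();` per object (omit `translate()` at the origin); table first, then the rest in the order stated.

table();
translate([653, -371, 0]) stool();
translate([653, 751, 0]) stool();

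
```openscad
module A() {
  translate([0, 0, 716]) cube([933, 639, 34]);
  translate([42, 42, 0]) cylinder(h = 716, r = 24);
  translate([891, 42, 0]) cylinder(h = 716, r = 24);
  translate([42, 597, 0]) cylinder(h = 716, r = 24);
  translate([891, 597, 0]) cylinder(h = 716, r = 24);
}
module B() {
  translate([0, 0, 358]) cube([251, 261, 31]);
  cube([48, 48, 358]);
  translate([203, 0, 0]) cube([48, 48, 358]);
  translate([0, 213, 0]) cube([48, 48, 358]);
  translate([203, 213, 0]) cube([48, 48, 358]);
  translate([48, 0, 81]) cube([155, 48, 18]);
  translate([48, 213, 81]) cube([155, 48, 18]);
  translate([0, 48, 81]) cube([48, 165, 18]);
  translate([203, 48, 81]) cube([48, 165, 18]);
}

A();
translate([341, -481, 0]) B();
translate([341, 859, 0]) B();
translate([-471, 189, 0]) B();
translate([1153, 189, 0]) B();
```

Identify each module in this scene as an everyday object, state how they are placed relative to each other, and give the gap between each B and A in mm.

Each stool's nearest face is 220 mm from the table's bounding box.

A is a table. B is a stool. Four stools sit around the table at the −y, +y, −x, +x sides. The gap between each stool and the table is 220 mm.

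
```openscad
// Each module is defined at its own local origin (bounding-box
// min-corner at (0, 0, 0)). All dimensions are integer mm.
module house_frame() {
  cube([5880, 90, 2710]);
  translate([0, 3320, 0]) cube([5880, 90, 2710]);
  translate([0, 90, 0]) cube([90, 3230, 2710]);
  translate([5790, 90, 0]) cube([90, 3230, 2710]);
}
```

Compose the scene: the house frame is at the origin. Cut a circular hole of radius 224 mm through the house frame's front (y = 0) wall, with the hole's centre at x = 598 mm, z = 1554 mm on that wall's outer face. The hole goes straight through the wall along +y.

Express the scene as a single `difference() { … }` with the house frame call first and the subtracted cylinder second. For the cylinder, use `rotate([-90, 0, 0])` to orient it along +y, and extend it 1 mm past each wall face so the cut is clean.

difference() {
  house_frame();
  translate([598, -1, 1554]) rotate([-90, 0, 0]) cylinder(h = 92, r = 224);
}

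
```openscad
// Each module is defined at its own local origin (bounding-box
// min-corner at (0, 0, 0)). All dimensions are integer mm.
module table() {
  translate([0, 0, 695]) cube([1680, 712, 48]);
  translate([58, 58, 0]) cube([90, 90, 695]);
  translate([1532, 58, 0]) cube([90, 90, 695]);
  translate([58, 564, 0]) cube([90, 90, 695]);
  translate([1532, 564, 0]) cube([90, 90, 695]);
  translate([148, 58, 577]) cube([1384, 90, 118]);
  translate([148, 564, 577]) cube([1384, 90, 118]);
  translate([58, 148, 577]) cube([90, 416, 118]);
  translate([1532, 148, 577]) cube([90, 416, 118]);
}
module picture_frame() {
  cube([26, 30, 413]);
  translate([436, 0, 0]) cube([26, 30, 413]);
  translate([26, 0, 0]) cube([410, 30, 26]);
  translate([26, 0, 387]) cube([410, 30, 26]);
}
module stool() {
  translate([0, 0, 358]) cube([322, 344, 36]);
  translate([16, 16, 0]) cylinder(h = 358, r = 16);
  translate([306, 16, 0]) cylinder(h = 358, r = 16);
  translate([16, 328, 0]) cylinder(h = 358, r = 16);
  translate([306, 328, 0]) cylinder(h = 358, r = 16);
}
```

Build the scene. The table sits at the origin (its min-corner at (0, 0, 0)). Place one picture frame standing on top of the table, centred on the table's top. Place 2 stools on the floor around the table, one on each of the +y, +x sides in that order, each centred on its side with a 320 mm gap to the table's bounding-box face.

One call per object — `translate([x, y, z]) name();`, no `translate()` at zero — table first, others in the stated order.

table();
translate([609, 341, 743]) picture_frame();
translate([679, 1032, 0]) stool();
translate([2000, 184, 0]) stool();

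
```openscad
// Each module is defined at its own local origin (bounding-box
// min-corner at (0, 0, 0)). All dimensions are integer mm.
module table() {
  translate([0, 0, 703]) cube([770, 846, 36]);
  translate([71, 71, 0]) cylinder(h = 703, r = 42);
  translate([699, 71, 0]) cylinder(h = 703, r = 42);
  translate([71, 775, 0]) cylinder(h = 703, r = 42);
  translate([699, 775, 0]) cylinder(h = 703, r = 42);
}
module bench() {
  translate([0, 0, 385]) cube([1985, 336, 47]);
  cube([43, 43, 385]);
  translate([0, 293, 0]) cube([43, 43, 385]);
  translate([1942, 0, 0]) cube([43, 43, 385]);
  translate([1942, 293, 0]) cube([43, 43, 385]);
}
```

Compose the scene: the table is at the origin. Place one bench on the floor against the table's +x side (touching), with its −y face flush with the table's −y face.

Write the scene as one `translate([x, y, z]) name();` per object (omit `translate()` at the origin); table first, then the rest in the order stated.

table();
translate([770, 0, 0]) bench();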